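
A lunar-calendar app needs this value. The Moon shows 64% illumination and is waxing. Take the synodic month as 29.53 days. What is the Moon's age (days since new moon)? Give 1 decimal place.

8.7 days

Invert f = (1 − cos θ)/2 to get cos θ = 1 − 2(0.64) = -0.280, hence θ₀ = arccos -0.280 = 106.3°.
Before full moon the principal value applies: θ = 106.3°.
At 360°/29.53 d per day, 106.3° corresponds to 8.72 days.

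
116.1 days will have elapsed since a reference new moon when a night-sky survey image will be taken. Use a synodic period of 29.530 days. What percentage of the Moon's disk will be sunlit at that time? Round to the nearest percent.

5%

116.1 d spans 3 complete synodic months (3 × 29.530 = 88.59 d) plus 27.51 d.
Phase angle: θ = 360°·(27.51 d)/(29.530 d) = 335.4°.
cos 335.4° = 0.909, so f = (1 − 0.909)/2 = 0.045, so 5%.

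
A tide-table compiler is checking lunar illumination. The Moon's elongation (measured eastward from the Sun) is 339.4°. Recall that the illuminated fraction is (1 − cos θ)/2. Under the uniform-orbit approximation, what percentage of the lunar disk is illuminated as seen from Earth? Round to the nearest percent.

cos 339.4° = 0.936, so f = (1 − 0.936)/2 = 0.032, i.e. 3%.

3%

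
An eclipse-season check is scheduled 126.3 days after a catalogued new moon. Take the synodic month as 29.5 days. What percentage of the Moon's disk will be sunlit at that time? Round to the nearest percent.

126.3 d spans 4 complete synodic months (4 × 29.5 = 118.00 d) plus 8.30 d.
Phase angle: θ = 360°·(8.30 d)/(29.5 d) = 101.3°.
With cos θ = (-0.196), the lit fraction is (1 − (-0.196))/2 ≈ 0.598, so 60%.

60%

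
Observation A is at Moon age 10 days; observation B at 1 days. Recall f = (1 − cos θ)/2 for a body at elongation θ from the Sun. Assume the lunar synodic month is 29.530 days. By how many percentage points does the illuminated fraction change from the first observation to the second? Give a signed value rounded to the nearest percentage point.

-75 percentage points

First observation: θ = 360°·10/29.530 = 121.9°, so f = 0.764.
Second observation: θ = 12.2°, f = 0.011.
Δf = 0.011 − 0.764 = -0.753, i.e. -75 pp.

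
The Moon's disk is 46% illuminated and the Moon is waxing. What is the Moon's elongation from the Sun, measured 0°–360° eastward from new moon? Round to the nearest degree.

85°

Invert f = (1 − cos θ)/2 to get cos θ = 1 − 2(0.46) = 0.080, hence θ₀ = arccos 0.080 = 85.4°.
Waxing ⇒ before full, so θ = 85.4°.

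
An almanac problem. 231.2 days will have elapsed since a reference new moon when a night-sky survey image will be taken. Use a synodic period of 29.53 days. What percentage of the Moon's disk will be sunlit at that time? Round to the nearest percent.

231.2/29.53 = 7.829 lunations, so 7 complete cycles and 24.49 d into the next.
The Moon has covered 24.49/29.53 of its cycle, so θ ≈ 360° × 24.49/29.53 = 298.6°.
Illuminated fraction = (1 − cos 298.6°)/2 = (1 − 0.478)/2 ≈ 0.261, so 26%.

26%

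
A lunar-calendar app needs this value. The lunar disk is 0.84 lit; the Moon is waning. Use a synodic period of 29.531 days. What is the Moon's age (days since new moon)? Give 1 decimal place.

cos θ = 1 − 2f = -0.680, giving a principal value of 132.8°.
Since the Moon is past full (waning), take the reflex angle: θ = 360° − 132.8° = 227.2°.
At 360°/29.531 d per day, 227.2° corresponds to 18.63 days.

18.6 days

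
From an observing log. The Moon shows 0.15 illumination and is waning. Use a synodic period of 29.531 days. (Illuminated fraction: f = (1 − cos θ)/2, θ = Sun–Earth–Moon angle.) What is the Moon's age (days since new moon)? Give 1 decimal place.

25.8 days

From f = (1 − cos θ)/2: cos θ = 1 − 2×0.15 = 0.700; arccos → 45.6°.
Since the Moon is past full (waning), take the reflex angle: θ = 360° − 45.6° = 314.4°.
Age = 29.531 × 314.4°/360° ≈ 25.79 days.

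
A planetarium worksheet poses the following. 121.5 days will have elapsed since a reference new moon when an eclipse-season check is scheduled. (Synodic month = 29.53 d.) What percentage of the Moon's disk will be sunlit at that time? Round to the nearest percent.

121.5/29.53 = 4.114 lunations, so 4 complete cycles and 3.38 d into the next.
Phase angle: θ = 360°·(3.38 d)/(29.53 d) = 41.2°.
cos 41.2° = 0.752, so f = (1 − 0.752)/2 = 0.124, so 12%.

12%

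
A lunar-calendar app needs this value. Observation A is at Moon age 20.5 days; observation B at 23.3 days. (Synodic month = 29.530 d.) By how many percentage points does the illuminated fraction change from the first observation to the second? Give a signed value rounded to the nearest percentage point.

-29 pp

θ₁ = 360° × 20.5/29.530 = 249.9°, f₁ = (1 − cos θ₁)/2 = 0.672.
θ₂ = 360° × 23.3/29.530 = 284.1°, f₂ = (1 − cos θ₂)/2 = 0.379.
Change = f₂ − f₁ = -0.293 → -29 percentage points.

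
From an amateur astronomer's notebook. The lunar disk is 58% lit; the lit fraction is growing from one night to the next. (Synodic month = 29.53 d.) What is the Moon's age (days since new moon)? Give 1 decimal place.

From f = (1 − cos θ)/2: cos θ = 1 − 2×0.58 = -0.160; arccos → 99.2°.
The Moon is waxing (0°–180°), so θ = 99.2° directly.
At 360°/29.53 d per day, 99.2° corresponds to 8.14 days.

8.1 days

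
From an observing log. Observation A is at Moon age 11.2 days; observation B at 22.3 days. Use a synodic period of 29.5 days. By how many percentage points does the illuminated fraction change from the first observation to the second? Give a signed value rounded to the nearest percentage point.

-38 percentage points

θ₁ = 360° × 11.2/29.5 = 136.7°, f₁ = (1 − cos θ₁)/2 = 0.864.
θ₂ = 360° × 22.3/29.5 = 272.1°, f₂ = (1 − cos θ₂)/2 = 0.481.
Change = f₂ − f₁ = -0.382 → -38 percentage points.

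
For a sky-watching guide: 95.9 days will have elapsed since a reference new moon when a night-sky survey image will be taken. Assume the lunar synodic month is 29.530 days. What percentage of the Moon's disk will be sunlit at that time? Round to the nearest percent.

49%

Reduce mod P: 95.9 − 3×29.530 = 7.31 d into the current lunation.
Phase angle: θ = 360°·(7.31 d)/(29.530 d) = 89.1°.
Illuminated fraction = (1 − cos 89.1°)/2 = (1 − 0.015)/2 ≈ 0.492, so 49%.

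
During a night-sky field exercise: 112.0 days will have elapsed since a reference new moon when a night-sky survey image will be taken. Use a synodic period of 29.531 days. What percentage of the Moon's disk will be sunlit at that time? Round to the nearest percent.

37%

Reduce mod P: 112.0 − 3×29.531 = 23.41 d into the current lunation.
Phase angle: θ = 360°·(23.41 d)/(29.531 d) = 285.3°.
Illuminated fraction = (1 − cos 285.3°)/2 = (1 − 0.265)/2 ≈ 0.368, so 37%.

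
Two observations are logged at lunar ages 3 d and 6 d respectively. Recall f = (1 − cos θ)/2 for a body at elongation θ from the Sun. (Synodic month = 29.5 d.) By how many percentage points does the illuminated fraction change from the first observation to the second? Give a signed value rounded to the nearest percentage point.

+26 percentage points

θ₁ = 360° × 3/29.5 = 36.6°, f₁ = (1 − cos θ₁)/2 = 0.099.
θ₂ = 360° × 6/29.5 = 73.2°, f₂ = (1 − cos θ₂)/2 = 0.356.
Change = f₂ − f₁ = +0.257 → +26 percentage points.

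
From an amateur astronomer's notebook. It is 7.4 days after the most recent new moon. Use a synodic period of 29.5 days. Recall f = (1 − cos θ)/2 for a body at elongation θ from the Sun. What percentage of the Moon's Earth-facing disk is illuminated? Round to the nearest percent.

50%

The Moon has covered 7.4/29.5 of its cycle, so θ ≈ 360° × 7.4/29.5 = 90.3°.
With cos θ = (-0.005), the lit fraction is (1 − (-0.005))/2 ≈ 0.503, so 50%.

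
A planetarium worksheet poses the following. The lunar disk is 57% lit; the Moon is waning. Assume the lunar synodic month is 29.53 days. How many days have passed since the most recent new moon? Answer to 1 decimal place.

21.5 days

cos θ = 1 − 2f = -0.140, giving a principal value of 98.0°.
Waning ⇒ past full, so θ = 360° − 98.0° = 262.0°.
That fraction of the synodic month is 262.0/360 × 29.53 d ≈ 21.49 d.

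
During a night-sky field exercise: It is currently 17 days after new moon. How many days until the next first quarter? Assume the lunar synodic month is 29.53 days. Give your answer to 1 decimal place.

19.9 days

First quarter occurs at elongation 90°, i.e. at age 29.53 × 90/360 = 7.383 d.
This lunation's first quarter (7.383 d) has passed, so add one period: 36.913 − 17 = 19.913 days.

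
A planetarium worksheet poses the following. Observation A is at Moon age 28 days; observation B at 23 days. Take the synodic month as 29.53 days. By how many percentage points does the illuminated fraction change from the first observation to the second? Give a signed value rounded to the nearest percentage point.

First observation: θ = 360°·28/29.53 = 341.3°, so f = 0.026.
Second observation: θ = 280.4°, f = 0.410.
Δf = 0.410 − 0.026 = +0.384, i.e. +38 pp.

+38 pp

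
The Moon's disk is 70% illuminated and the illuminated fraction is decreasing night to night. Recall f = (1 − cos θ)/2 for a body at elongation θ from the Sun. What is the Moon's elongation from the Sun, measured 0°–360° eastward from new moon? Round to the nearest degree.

cos θ = 1 − 2f = -0.400, giving a principal value of 113.6°.
Waning ⇒ past full, so θ = 360° − 113.6° = 246.4°.

246°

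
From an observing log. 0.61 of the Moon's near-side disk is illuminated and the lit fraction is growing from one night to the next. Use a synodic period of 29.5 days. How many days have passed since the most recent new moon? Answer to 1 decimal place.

8.4 days

From f = (1 − cos θ)/2: cos θ = 1 − 2×0.61 = -0.220; arccos → 102.7°.
The Moon is waxing (0°–180°), so θ = 102.7° directly.
That fraction of the synodic month is 102.7/360 × 29.5 d ≈ 8.42 d.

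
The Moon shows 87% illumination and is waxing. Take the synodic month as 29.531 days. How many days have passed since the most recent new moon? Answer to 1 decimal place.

11.3 days

cos θ = 1 − 2f = -0.740, giving a principal value of 137.7°.
Before full moon the principal value applies: θ = 137.7°.
Age = 29.531 × 137.7°/360° ≈ 11.30 days.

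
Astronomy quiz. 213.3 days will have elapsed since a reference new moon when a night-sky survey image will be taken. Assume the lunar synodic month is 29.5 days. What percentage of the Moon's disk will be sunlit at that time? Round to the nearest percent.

Reduce mod P: 213.3 − 7×29.5 = 6.80 d into the current lunation.
Phase angle: θ = 360°·(6.80 d)/(29.5 d) = 83.0°.
Illuminated fraction = (1 − cos 83.0°)/2 = (1 − 0.122)/2 ≈ 0.439, so 44%.

44%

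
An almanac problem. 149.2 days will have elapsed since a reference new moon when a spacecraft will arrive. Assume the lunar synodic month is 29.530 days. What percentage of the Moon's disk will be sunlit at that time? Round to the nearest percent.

149.2/29.530 = 5.052 lunations, so 5 complete cycles and 1.55 d into the next.
The Moon has covered 1.55/29.530 of its cycle, so θ ≈ 360° × 1.55/29.530 = 18.9°.
cos 18.9° = 0.946, so f = (1 − 0.946)/2 = 0.027, so 3%.

3%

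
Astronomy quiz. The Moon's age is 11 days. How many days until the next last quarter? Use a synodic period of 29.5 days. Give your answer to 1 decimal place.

Last quarter occurs at elongation 270°, i.e. at age 29.5 × 270/360 = 22.125 d.
So 11.125 days remain (22.125 − 11).

11.1 days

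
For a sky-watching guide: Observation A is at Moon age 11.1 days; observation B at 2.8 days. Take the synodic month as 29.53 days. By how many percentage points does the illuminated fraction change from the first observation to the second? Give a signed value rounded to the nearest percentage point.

-77 percentage points

First observation: θ = 360°·11.1/29.53 = 135.3°, so f = 0.856.
Second observation: θ = 34.1°, f = 0.086.
Δf = 0.086 − 0.856 = -0.769, i.e. -77 pp.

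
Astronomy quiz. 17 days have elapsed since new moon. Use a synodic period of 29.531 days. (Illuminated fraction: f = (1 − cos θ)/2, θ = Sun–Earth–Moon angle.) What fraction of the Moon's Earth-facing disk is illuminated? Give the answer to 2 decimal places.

The Moon has covered 17/29.531 of its cycle, so θ ≈ 360° × 17/29.531 = 207.2°.
cos 207.2° = (-0.889), so f = (1 − (-0.889))/2 = 0.945.

0.94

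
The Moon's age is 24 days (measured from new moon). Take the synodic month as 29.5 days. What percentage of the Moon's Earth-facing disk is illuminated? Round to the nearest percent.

The Moon has covered 24/29.5 of its cycle, so θ ≈ 360° × 24/29.5 = 292.9°.
With cos θ = 0.389, the lit fraction is (1 − 0.389)/2 ≈ 0.306, so 31%.

31%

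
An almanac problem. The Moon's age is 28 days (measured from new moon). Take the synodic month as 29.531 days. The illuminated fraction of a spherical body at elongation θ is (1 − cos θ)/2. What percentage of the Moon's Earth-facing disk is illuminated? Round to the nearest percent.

3%

The Moon has covered 28/29.531 of its cycle, so θ ≈ 360° × 28/29.531 = 341.3°.
Illuminated fraction = (1 − cos 341.3°)/2 = (1 − 0.947)/2 ≈ 0.026, so 3%.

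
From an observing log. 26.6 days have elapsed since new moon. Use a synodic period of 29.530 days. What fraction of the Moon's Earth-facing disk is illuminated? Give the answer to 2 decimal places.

0.09

The Moon has covered 26.6/29.530 of its cycle, so θ ≈ 360° × 26.6/29.530 = 324.3°.
cos 324.3° = 0.812, so f = (1 − 0.812)/2 = 0.094.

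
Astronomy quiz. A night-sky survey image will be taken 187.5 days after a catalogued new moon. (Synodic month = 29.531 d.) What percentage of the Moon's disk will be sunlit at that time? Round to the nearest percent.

79%

Reduce mod P: 187.5 − 6×29.531 = 10.31 d into the current lunation.
The Moon has covered 10.31/29.531 of its cycle, so θ ≈ 360° × 10.31/29.531 = 125.7°.
With cos θ = (-0.584), the lit fraction is (1 − (-0.584))/2 ≈ 0.792, so 79%.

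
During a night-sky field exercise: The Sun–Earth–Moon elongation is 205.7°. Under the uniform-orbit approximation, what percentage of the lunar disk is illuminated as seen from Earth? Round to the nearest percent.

95%

Half-versine of 205.7°: (1 − (-0.901))/2 = 0.951, i.e. 95%.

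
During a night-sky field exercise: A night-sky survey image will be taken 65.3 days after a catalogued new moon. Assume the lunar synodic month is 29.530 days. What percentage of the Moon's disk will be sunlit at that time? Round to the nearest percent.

38%

65.3 d spans 2 complete synodic months (2 × 29.530 = 59.06 d) plus 6.24 d.
The Moon has covered 6.24/29.530 of its cycle, so θ ≈ 360° × 6.24/29.530 = 76.1°.
With cos θ = 0.241, the lit fraction is (1 − 0.241)/2 ≈ 0.380, so 38%.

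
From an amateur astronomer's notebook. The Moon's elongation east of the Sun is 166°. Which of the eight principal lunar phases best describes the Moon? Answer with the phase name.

166° lies in the full moon sector of the 8-phase cycle.

full moon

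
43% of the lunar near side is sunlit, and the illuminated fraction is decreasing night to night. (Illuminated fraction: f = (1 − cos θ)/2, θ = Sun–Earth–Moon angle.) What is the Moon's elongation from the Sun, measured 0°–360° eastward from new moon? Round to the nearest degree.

From f = (1 − cos θ)/2: cos θ = 1 − 2×0.43 = 0.140; arccos → 82.0°.
Since the Moon is past full (waning), take the reflex angle: θ = 360° − 82.0° = 278.0°.

278°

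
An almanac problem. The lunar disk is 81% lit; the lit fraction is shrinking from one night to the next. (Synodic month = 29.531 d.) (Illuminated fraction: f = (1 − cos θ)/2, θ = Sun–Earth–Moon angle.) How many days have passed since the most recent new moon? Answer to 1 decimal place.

Invert f = (1 − cos θ)/2 to get cos θ = 1 − 2(0.81) = -0.620, hence θ₀ = arccos -0.620 = 128.3°.
Since the Moon is past full (waning), take the reflex angle: θ = 360° − 128.3° = 231.7°.
That fraction of the synodic month is 231.7/360 × 29.531 d ≈ 19.01 d.

19.0 days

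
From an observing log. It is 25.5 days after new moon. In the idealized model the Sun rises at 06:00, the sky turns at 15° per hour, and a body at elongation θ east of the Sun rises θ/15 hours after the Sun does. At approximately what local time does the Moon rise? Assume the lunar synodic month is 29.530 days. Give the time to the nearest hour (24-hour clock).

The Moon has covered 25.5/29.530 of its cycle, so θ ≈ 360° × 25.5/29.530 = 310.9°.
At 15° of sky rotation per hour, 310.9° corresponds to a 20.72 h lag.
06:00 + 20.72 h ≈ 02:43 → 03:00 to the nearest hour.

03:00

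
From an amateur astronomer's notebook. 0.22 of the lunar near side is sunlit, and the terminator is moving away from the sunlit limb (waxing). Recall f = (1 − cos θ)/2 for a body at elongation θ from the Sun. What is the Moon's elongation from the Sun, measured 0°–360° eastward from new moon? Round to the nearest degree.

Invert f = (1 − cos θ)/2 to get cos θ = 1 − 2(0.22) = 0.560, hence θ₀ = arccos 0.560 = 55.9°.
Waxing ⇒ before full, so θ = 55.9°.

56°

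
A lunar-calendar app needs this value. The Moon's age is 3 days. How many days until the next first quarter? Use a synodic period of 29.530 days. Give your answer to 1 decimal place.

4.4 days

First quarter occurs at elongation 90°, i.e. at age 29.530 × 90/360 = 7.383 d.
That is 7.383 − 3 = 4.383 days ahead.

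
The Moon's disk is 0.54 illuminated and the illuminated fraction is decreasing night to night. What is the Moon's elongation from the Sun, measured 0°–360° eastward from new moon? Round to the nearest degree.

265°

cos θ = 1 − 2f = -0.080, giving a principal value of 94.6°.
Since the Moon is past full (waning), take the reflex angle: θ = 360° − 94.6° = 265.4°.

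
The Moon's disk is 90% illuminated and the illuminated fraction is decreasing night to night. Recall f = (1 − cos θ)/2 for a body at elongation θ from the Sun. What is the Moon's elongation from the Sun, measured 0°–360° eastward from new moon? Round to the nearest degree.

Invert f = (1 − cos θ)/2 to get cos θ = 1 − 2(0.90) = -0.800, hence θ₀ = arccos -0.800 = 143.1°.
Waning ⇒ past full, so θ = 360° − 143.1° = 216.9°.

217°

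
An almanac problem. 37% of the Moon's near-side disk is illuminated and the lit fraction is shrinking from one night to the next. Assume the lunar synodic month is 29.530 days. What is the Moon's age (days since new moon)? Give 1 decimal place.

From f = (1 − cos θ)/2: cos θ = 1 − 2×0.37 = 0.260; arccos → 74.9°.
Since the Moon is past full (waning), take the reflex angle: θ = 360° − 74.9° = 285.1°.
That fraction of the synodic month is 285.1/360 × 29.530 d ≈ 23.38 d.

23.4 days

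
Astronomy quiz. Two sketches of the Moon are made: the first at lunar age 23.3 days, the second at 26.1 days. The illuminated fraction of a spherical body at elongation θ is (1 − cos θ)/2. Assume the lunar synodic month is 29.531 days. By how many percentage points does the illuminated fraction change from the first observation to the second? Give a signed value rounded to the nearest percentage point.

-25 percentage points

θ₁ = 360° × 23.3/29.531 = 284.0°, f₁ = (1 − cos θ₁)/2 = 0.379.
θ₂ = 360° × 26.1/29.531 = 318.2°, f₂ = (1 − cos θ₂)/2 = 0.127.
Change = f₂ − f₁ = -0.251 → -25 percentage points.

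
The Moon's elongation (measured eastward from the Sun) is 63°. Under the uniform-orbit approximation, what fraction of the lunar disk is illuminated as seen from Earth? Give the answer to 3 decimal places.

cos 63° = 0.454, so f = (1 − 0.454)/2 = 0.273.

0.273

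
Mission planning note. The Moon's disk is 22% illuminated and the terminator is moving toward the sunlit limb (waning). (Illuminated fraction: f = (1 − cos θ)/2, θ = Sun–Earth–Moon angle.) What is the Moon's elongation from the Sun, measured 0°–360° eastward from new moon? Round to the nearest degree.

Invert f = (1 − cos θ)/2 to get cos θ = 1 − 2(0.22) = 0.560, hence θ₀ = arccos 0.560 = 55.9°.
A waning Moon lies in 180°–360°, so θ = 360° − 55.9° = 304.1°.

304°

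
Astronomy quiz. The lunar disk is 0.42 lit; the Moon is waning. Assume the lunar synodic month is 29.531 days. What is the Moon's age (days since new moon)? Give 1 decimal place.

22.9 days

cos θ = 1 − 2f = 0.160, giving a principal value of 80.8°.
Since the Moon is past full (waning), take the reflex angle: θ = 360° − 80.8° = 279.2°.
At 360°/29.531 d per day, 279.2° corresponds to 22.90 days.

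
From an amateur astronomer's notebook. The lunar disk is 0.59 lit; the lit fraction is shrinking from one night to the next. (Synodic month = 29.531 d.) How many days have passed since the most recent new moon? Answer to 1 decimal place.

Invert f = (1 − cos θ)/2 to get cos θ = 1 − 2(0.59) = -0.180, hence θ₀ = arccos -0.180 = 100.4°.
Since the Moon is past full (waning), take the reflex angle: θ = 360° − 100.4° = 259.6°.
At 360°/29.531 d per day, 259.6° corresponds to 21.30 days.

21.3 days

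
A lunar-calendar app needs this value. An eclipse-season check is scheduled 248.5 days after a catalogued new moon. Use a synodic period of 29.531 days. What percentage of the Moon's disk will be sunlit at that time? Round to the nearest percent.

Reduce mod P: 248.5 − 8×29.531 = 12.25 d into the current lunation.
Phase angle: θ = 360°·(12.25 d)/(29.531 d) = 149.4°.
Illuminated fraction = (1 − cos 149.4°)/2 = (1 − (-0.860))/2 ≈ 0.930, so 93%.

93%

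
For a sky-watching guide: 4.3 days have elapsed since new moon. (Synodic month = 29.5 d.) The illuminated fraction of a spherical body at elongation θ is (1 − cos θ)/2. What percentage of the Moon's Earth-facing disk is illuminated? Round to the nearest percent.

20%

The Moon has covered 4.3/29.5 of its cycle, so θ ≈ 360° × 4.3/29.5 = 52.5°.
Illuminated fraction = (1 − cos 52.5°)/2 = (1 − 0.609)/2 ≈ 0.195, so 20%.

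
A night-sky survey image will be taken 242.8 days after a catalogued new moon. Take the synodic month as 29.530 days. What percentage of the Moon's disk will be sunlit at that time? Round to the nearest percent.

242.8 d spans 8 complete synodic months (8 × 29.530 = 236.24 d) plus 6.56 d.
The Moon has covered 6.56/29.530 of its cycle, so θ ≈ 360° × 6.56/29.530 = 80.0°.
Illuminated fraction = (1 − cos 80.0°)/2 = (1 − 0.174)/2 ≈ 0.413, so 41%.

41%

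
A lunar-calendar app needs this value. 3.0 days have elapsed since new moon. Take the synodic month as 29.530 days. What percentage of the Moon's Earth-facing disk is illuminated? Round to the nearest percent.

10%

The Moon has covered 3.0/29.530 of its cycle, so θ ≈ 360° × 3.0/29.530 = 36.6°.
cos 36.6° = 0.803, so f = (1 − 0.803)/2 = 0.098, so 10%.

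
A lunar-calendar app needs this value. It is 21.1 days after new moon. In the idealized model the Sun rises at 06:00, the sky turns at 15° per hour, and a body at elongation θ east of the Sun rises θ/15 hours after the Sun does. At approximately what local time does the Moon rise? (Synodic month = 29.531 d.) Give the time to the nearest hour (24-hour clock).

Elongation θ = 360° × 21.1/29.531 ≈ 257.2°.
The Moon trails the Sun by θ/15 = 257.2/15 ≈ 17.15 hours.
06:00 + 17.15 h ≈ 23:09 → 23:00 to the nearest hour.

23:00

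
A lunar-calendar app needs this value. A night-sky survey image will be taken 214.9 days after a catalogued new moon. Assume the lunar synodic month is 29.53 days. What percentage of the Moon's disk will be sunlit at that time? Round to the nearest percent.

59%

Reduce mod P: 214.9 − 7×29.53 = 8.19 d into the current lunation.
Phase angle: θ = 360°·(8.19 d)/(29.53 d) = 99.8°.
Illuminated fraction = (1 − cos 99.8°)/2 = (1 − (-0.171))/2 ≈ 0.585, so 59%.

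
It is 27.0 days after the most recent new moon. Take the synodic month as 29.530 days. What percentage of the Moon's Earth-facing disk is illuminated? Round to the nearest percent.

7%

Phase angle: θ = 360°·(27.0 d)/(29.530 d) = 329.2°.
Illuminated fraction = (1 − cos 329.2°)/2 = (1 − 0.859)/2 ≈ 0.071, so 7%.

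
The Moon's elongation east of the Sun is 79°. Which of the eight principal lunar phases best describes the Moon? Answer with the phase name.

first quarter

79° lies in the first quarter sector of the 8-phase cycle.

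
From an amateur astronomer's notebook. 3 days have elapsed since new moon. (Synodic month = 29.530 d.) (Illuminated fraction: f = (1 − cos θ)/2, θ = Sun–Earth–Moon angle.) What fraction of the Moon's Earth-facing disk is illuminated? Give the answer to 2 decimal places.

0.10

Elongation θ = 360° × 3/29.530 ≈ 36.6°.
Illuminated fraction = (1 − cos 36.6°)/2 = (1 − 0.803)/2 ≈ 0.098.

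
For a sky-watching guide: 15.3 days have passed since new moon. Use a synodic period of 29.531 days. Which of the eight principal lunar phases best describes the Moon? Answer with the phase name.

full moon

θ ≈ 360° × 15.3/29.531 = 187°, which falls in the full moon sector.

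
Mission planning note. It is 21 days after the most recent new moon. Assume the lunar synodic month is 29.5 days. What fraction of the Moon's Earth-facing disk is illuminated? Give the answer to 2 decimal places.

0.62

Phase angle: θ = 360°·(21 d)/(29.5 d) = 256.3°.
With cos θ = (-0.237), the lit fraction is (1 − (-0.237))/2 ≈ 0.619.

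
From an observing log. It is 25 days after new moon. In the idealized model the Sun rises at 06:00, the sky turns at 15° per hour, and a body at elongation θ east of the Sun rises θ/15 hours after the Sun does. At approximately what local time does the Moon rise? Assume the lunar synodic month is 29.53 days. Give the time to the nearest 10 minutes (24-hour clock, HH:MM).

The Moon has covered 25/29.53 of its cycle, so θ ≈ 360° × 25/29.53 = 304.8°.
The Moon trails the Sun by θ/15 = 304.8/15 ≈ 20.32 hours.
06:00 + 20.318 h ≈ 02:19 → 02:20 to the nearest ten minutes.

02:20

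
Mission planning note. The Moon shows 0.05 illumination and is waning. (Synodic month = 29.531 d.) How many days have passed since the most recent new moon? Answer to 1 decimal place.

From f = (1 − cos θ)/2: cos θ = 1 − 2×0.05 = 0.900; arccos → 25.8°.
Waning ⇒ past full, so θ = 360° − 25.8° = 334.2°.
At 360°/29.531 d per day, 334.2° corresponds to 27.41 days.

27.4 days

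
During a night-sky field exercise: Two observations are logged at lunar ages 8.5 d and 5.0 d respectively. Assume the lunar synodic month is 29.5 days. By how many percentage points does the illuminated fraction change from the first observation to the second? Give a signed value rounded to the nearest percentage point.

First observation: θ = 360°·8.5/29.5 = 103.7°, so f = 0.619.
Second observation: θ = 61.0°, f = 0.258.
Δf = 0.258 − 0.619 = -0.361, i.e. -36 pp.

-36 pp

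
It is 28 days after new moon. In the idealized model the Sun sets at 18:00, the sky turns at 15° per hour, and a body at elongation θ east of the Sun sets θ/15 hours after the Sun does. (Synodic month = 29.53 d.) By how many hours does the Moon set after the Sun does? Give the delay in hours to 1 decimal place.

Phase angle: θ = 360°·(28 d)/(29.53 d) = 341.3°.
At 15° of sky rotation per hour, 341.3° corresponds to a 22.76 h lag.
So the Moon sets 22.76 h after the Sun.

22.8 h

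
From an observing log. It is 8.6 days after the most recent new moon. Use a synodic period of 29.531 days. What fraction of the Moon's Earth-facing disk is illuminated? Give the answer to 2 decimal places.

0.63

The Moon has covered 8.6/29.531 of its cycle, so θ ≈ 360° × 8.6/29.531 = 104.8°.
cos 104.8° = (-0.256), so f = (1 − (-0.256))/2 = 0.628.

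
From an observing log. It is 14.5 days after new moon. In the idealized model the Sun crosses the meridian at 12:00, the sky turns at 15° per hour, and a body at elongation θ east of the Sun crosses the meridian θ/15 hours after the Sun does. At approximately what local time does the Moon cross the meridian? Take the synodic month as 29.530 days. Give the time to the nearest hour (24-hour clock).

00:00

Elongation θ = 360° × 14.5/29.530 ≈ 176.8°.
At 15° of sky rotation per hour, 176.8° corresponds to a 11.78 h lag.
12:00 + 11.78 h ≈ 23:47 → 00:00 to the nearest hour.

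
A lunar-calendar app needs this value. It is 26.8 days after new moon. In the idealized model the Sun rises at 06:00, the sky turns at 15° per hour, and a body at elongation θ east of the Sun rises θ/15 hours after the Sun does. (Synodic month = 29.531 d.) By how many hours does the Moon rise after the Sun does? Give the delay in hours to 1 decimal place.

21.8 h

The Moon has covered 26.8/29.531 of its cycle, so θ ≈ 360° × 26.8/29.531 = 326.7°.
Delay after the Sun = 326.7° / (15°/h) ≈ 21.78 h.
So the Moon rises 21.78 h after the Sun.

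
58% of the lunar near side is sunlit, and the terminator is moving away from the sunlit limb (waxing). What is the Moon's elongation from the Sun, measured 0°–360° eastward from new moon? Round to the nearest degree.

Invert f = (1 − cos θ)/2 to get cos θ = 1 − 2(0.58) = -0.160, hence θ₀ = arccos -0.160 = 99.2°.
Waxing ⇒ before full, so θ = 99.2°.

99°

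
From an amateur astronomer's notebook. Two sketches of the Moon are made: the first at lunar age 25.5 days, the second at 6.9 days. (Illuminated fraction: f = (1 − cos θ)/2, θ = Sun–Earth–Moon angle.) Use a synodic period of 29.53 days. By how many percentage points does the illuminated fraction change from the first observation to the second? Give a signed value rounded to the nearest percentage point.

First observation: θ = 360°·25.5/29.53 = 310.9°, so f = 0.173.
Second observation: θ = 84.1°, f = 0.449.
Δf = 0.449 − 0.173 = +0.276, i.e. +28 pp.

+28 percentage points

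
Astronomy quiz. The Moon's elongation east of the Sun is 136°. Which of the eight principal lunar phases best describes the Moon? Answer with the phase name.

The waxing gibbous sector spans roughly 112°–158°; 136° falls inside it.

waxing gibbous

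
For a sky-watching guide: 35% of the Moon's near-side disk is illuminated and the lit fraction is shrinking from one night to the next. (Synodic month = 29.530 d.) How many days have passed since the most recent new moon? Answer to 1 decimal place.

23.6 days

cos θ = 1 − 2f = 0.300, giving a principal value of 72.5°.
A waning Moon lies in 180°–360°, so θ = 360° − 72.5° = 287.5°.
At 360°/29.530 d per day, 287.5° corresponds to 23.58 days.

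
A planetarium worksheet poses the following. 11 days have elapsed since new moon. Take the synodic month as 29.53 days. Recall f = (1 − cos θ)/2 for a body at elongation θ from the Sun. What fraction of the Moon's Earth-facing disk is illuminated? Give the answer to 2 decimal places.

Elongation θ = 360° × 11/29.53 ≈ 134.1°.
Illuminated fraction = (1 − cos 134.1°)/2 = (1 − (-0.696))/2 ≈ 0.848.

0.85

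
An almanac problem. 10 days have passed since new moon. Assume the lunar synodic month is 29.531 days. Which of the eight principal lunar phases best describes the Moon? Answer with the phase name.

waxing gibbous

θ ≈ 360° × 10/29.531 = 122°, which falls in the waxing gibbous sector.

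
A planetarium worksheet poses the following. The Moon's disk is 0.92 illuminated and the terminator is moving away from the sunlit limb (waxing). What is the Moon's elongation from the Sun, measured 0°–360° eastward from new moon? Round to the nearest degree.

cos θ = 1 − 2f = -0.840, giving a principal value of 147.1°.
Before full moon the principal value applies: θ = 147.1°.

147°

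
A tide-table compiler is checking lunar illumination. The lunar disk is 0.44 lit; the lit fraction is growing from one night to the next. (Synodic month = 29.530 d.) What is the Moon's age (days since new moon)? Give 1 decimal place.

6.8 days

cos θ = 1 − 2f = 0.120, giving a principal value of 83.1°.
Before full moon the principal value applies: θ = 83.1°.
At 360°/29.530 d per day, 83.1° corresponds to 6.82 days.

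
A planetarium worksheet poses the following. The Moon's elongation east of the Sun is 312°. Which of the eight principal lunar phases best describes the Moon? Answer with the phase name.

The waning crescent sector spans roughly 292°–338°; 312° falls inside it.

waning crescent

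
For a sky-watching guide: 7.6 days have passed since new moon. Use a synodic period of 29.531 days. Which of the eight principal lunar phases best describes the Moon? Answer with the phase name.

At 7.6/29.531 of the cycle, θ ≈ 93° — the first quarter range.

first quarter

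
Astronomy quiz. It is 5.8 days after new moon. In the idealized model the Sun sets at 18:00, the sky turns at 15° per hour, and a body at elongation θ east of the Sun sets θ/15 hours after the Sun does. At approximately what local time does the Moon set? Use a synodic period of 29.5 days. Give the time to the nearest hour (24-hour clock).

23:00

The Moon has covered 5.8/29.5 of its cycle, so θ ≈ 360° × 5.8/29.5 = 70.8°.
At 15° of sky rotation per hour, 70.8° corresponds to a 4.72 h lag.
18:00 + 4.72 h ≈ 22:43 → 23:00 to the nearest hour.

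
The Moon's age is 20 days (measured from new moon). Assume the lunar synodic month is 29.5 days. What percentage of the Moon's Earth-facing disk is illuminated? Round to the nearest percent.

Elongation θ = 360° × 20/29.5 ≈ 244.1°.
Illuminated fraction = (1 − cos 244.1°)/2 = (1 − (-0.437))/2 ≈ 0.719, so 72%.

72%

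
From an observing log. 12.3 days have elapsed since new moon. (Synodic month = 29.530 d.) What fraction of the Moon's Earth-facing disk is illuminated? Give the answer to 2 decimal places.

Phase angle: θ = 360°·(12.3 d)/(29.530 d) = 149.9°.
cos 149.9° = (-0.866), so f = (1 − (-0.866))/2 = 0.933.

0.93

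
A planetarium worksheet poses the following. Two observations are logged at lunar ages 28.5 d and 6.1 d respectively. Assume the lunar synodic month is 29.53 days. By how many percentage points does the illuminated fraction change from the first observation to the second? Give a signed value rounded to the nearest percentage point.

θ₁ = 360° × 28.5/29.53 = 347.4°, f₁ = (1 − cos θ₁)/2 = 0.012.
θ₂ = 360° × 6.1/29.53 = 74.4°, f₂ = (1 − cos θ₂)/2 = 0.365.
Change = f₂ − f₁ = +0.353 → +35 percentage points.

+35 percentage points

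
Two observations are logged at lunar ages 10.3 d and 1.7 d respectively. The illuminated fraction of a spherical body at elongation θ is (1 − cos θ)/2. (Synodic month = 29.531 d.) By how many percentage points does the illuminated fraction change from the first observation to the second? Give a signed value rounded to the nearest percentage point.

-76 pp

θ₁ = 360° × 10.3/29.531 = 125.6°, f₁ = (1 − cos θ₁)/2 = 0.791.
θ₂ = 360° × 1.7/29.531 = 20.7°, f₂ = (1 − cos θ₂)/2 = 0.032.
Change = f₂ − f₁ = -0.758 → -76 percentage points.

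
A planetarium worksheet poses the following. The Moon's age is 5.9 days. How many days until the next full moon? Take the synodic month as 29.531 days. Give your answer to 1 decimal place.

8.9 days

Full moon is 0.5 of the way through the cycle: age 0.5 × 29.531 = 14.765 d.
So 8.865 days remain (14.765 − 5.9).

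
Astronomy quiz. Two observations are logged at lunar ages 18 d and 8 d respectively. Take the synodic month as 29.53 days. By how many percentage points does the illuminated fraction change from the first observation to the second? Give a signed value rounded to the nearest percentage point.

First observation: θ = 360°·18/29.53 = 219.4°, so f = 0.886.
Second observation: θ = 97.5°, f = 0.566.
Δf = 0.566 − 0.886 = -0.321, i.e. -32 pp.

-32 percentage points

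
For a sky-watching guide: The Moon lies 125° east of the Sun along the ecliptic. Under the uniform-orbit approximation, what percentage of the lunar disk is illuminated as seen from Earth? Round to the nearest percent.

79%

cos 125° = (-0.574), so f = (1 − (-0.574))/2 = 0.787, i.e. 79%.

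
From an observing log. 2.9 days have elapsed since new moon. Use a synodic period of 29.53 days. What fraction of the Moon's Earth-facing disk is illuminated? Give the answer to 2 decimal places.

Phase angle: θ = 360°·(2.9 d)/(29.53 d) = 35.4°.
With cos θ = 0.816, the lit fraction is (1 − 0.816)/2 ≈ 0.092.

0.09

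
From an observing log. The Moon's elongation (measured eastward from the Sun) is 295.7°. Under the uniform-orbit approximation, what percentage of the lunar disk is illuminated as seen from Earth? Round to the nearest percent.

28%

Half-versine of 295.7°: (1 − 0.434)/2 = 0.283, i.e. 28%.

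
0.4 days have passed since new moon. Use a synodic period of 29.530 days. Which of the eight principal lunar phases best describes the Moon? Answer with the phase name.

new moon

At 0.4/29.530 of the cycle, θ ≈ 5° — the new moon range.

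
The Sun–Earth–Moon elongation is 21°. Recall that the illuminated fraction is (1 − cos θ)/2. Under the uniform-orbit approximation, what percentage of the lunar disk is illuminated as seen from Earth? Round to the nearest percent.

Half-versine of 21°: (1 − 0.934)/2 = 0.033, i.e. 3%.

3%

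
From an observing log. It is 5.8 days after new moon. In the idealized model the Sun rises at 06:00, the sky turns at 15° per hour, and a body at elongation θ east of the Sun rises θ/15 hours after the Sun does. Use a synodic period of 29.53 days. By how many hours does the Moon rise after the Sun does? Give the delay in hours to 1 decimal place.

The Moon has covered 5.8/29.53 of its cycle, so θ ≈ 360° × 5.8/29.53 = 70.7°.
The Moon trails the Sun by θ/15 = 70.7/15 ≈ 4.71 hours.
So the Moon rises 4.71 h after the Sun.

4.7 h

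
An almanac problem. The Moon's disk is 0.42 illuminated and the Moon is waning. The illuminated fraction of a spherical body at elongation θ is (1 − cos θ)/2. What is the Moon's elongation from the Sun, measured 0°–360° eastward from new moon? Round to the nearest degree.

279°

Invert f = (1 − cos θ)/2 to get cos θ = 1 − 2(0.42) = 0.160, hence θ₀ = arccos 0.160 = 80.8°.
Waning ⇒ past full, so θ = 360° − 80.8° = 279.2°.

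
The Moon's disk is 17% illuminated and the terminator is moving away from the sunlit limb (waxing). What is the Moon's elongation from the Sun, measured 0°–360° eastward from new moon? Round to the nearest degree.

49°

From f = (1 − cos θ)/2: cos θ = 1 − 2×0.17 = 0.660; arccos → 48.7°.
Before full moon the principal value applies: θ = 48.7°.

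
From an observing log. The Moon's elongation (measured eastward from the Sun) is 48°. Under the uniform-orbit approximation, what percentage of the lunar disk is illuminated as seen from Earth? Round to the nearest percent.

17%

f = (1 − cos 48°)/2 = (1 − 0.669)/2 ≈ 0.165, i.e. 17%.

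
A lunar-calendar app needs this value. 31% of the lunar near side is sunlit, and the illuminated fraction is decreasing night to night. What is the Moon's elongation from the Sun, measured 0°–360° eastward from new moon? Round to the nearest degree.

292°

Invert f = (1 − cos θ)/2 to get cos θ = 1 − 2(0.31) = 0.380, hence θ₀ = arccos 0.380 = 67.7°.
A waning Moon lies in 180°–360°, so θ = 360° − 67.7° = 292.3°.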